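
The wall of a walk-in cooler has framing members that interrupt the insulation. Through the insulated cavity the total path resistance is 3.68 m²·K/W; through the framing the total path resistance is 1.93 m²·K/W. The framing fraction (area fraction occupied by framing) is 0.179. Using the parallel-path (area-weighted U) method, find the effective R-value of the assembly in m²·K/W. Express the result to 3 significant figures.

U_eff = 0.821/3.68 + 0.179/1.93 = 0.2231 + 0.09275 = 0.3158
R_eff = 1/U_eff = 3.166 m²·K/W

3.17 m²·K/W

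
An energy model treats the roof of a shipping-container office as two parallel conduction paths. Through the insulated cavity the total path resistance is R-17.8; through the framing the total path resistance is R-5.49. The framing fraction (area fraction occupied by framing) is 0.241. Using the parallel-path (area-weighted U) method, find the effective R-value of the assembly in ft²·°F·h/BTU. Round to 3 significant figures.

11.6 ft²·°F·h/BTU

U_eff = 0.759/17.8 + 0.241/5.49 = 0.04264 + 0.0439 = 0.08654
R_eff = 1/U_eff = 11.56 ft²·°F·h/BTU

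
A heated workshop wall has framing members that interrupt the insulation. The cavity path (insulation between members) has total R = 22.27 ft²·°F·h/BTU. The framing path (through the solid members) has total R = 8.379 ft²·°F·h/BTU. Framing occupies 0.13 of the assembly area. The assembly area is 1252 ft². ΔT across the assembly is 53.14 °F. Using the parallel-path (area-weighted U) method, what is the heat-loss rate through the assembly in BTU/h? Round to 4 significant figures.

3631 BTU/h

U_eff = 0.87/22.27 + 0.13/8.379 = 0.039066 + 0.015515 = 0.054581
R_eff = 1/U_eff = 18.321 ft²·°F·h/BTU
Q = 1252 × 53.14 / 18.321 = 3631.3 BTU/h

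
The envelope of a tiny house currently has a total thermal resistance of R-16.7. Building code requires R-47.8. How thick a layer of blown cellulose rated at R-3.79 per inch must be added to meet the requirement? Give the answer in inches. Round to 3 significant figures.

ΔR = 47.8 − 16.7 = 31.1 ft²·°F·h/BTU
L = ΔR / (R/in) = 31.1/3.79 = 8.206 in

8.21 in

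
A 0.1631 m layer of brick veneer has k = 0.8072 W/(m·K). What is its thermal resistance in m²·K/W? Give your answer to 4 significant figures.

0.2021 m²·K/W

R = L/k = 0.1631/0.8072 = 0.20206 m²·K/W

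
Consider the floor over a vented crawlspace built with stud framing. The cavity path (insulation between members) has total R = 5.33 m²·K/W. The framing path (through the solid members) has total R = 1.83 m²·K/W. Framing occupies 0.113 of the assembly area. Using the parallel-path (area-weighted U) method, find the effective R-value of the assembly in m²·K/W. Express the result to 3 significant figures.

4.38 m²·K/W

U_eff = 0.887/5.33 + 0.113/1.83 = 0.1664 + 0.06175 = 0.2282
R_eff = 1/U_eff = 4.383 m²·K/W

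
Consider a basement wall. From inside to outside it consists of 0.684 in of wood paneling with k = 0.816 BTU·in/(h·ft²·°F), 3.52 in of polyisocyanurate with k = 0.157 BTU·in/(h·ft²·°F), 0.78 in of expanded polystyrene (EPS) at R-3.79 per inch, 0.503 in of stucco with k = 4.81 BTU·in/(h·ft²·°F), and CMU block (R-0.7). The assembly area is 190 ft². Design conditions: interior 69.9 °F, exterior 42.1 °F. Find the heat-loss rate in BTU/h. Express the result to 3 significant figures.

0.684/0.816 = 0.8382
3.52/0.157 = 22.42
0.78 × 3.79 = 2.956
0.503/4.81 = 0.1046
R_total = 0.8382 + 22.42 + 2.956 + 0.1046 + 0.7 = 27.02 ft²·°F·h/BTU
Q = A·ΔT/R = 190 × (69.9 − 42.1) / 27.02 = 195.5 BTU/h

195 BTU/h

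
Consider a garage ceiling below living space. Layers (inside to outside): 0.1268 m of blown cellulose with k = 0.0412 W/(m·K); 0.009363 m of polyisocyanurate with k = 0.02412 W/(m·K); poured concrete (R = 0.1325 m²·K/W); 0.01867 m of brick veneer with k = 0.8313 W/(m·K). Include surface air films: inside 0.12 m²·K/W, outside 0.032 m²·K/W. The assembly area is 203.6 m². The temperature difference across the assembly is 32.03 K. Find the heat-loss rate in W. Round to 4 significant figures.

1729 W

0.1268/0.0412 = 3.0777
0.009363/0.02412 = 0.38818
0.01867/0.8313 = 0.022459
R_total = 0.12 + 3.0777 + 0.38818 + 0.1325 + 0.022459 + 0.032 = 3.7728 m²·K/W
Q = A·ΔT/R = 203.6 × 32.03 / 3.7728 = 1728.5 W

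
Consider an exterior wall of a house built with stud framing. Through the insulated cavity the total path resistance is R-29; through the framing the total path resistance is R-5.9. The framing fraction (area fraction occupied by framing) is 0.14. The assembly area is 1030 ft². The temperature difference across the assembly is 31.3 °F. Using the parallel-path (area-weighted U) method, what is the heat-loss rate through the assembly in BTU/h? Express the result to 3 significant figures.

U_eff = 0.86/29 + 0.14/5.9 = 0.02966 + 0.02373 = 0.05338
R_eff = 1/U_eff = 18.73 ft²·°F·h/BTU
Q = 1030 × 31.3 / 18.73 = 1721 BTU/h

1720 BTU/h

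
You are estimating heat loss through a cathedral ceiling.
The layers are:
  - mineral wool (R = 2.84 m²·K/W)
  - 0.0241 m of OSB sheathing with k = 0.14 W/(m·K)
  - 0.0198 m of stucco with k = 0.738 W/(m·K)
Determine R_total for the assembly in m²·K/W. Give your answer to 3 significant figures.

0.0241/0.14 = 0.1721
0.0198/0.738 = 0.02683
R_total = 2.84 + 0.1721 + 0.02683 = 3.039 m²·K/W

3.04 m²·K/W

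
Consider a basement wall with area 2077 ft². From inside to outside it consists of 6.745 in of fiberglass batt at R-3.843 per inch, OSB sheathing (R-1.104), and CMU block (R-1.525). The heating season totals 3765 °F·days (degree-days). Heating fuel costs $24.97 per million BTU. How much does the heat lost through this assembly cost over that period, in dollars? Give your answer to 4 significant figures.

6.745 × 3.843 = 25.921
R_total = 25.921 + 1.104 + 1.525 = 28.55 ft²·°F·h/BTU
E = A × HDD × 24 / R = 2077 × 3765 × 24 / 28.55 = 6573600 BTU
Cost = 6573600/10⁶ × 24.97 = $164.14

164.1 dollars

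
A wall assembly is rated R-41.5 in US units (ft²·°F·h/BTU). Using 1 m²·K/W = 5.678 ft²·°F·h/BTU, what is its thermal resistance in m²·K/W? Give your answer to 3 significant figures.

R_SI = 41.5/5.678 = 7.309

7.31 m²·K/W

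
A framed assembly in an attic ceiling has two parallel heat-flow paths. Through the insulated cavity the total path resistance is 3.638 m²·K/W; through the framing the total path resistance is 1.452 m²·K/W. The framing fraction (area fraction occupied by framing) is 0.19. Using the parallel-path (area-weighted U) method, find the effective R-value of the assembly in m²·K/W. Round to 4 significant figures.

2.829 m²·K/W

U_eff = 0.81/3.638 + 0.19/1.452 = 0.22265 + 0.13085 = 0.3535
R_eff = 1/U_eff = 2.8288 m²·K/W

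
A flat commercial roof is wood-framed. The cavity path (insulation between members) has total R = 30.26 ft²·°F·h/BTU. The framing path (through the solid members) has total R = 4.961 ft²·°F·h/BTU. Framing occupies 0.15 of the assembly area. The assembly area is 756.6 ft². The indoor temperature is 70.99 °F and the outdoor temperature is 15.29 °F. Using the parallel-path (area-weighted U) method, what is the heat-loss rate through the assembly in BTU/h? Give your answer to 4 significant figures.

U_eff = 0.85/30.26 + 0.15/4.961 = 0.02809 + 0.030236 = 0.058326
R_eff = 1/U_eff = 17.145 ft²·°F·h/BTU
Q = 756.6 × (70.99 − 15.29) / 17.145 = 2458 BTU/h

2458 BTU/h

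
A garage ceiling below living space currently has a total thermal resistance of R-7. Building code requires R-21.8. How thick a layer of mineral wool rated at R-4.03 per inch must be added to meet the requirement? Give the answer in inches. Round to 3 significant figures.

3.67 in

ΔR = 21.8 − 7 = 14.8 ft²·°F·h/BTU
L = ΔR / (R/in) = 14.8/4.03 = 3.672 in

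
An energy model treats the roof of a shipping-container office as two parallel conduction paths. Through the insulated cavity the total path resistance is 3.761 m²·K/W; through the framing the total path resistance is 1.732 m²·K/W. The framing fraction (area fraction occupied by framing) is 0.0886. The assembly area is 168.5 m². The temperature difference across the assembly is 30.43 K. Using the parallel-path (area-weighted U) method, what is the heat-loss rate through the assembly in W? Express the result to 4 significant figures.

U_eff = 0.9114/3.761 + 0.0886/1.732 = 0.24233 + 0.051155 = 0.29348
R_eff = 1/U_eff = 3.4073 m²·K/W
Q = 168.5 × 30.43 / 3.4073 = 1504.8 W

1505 W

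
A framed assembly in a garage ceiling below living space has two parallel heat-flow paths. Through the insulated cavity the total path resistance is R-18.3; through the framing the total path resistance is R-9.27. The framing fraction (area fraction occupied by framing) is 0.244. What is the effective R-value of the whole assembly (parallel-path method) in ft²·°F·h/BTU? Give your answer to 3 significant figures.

14.8 ft²·°F·h/BTU

U_eff = 0.756/18.3 + 0.244/9.27 = 0.04131 + 0.02632 = 0.06763
R_eff = 1/U_eff = 14.79 ft²·°F·h/BTU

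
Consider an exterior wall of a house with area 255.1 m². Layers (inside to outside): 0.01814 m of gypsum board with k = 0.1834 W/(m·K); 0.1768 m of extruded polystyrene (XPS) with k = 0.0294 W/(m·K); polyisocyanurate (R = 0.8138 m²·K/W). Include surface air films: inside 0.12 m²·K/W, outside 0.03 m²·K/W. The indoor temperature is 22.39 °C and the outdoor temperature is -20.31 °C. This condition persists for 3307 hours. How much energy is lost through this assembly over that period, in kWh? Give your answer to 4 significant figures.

5091 kWh

0.01814/0.1834 = 0.098909
0.1768/0.0294 = 6.0136
R_total = 0.12 + 0.098909 + 6.0136 + 0.8138 + 0.03 = 7.0763 m²·K/W
Q = 255.1 × (22.39 − (-20.31)) / 7.0763 = 1539.3 W
E = 1539.3 W × 3307 h / 1000 = 5090.6 kWh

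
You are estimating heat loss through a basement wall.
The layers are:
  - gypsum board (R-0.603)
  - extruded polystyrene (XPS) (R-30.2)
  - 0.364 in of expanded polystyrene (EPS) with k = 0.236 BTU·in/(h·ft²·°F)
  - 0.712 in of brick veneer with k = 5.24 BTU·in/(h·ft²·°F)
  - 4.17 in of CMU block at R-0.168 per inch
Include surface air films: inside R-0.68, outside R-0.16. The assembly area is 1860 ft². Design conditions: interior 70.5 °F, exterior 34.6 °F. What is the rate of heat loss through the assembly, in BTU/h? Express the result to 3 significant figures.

1960 BTU/h

0.364/0.236 = 1.542
0.712/5.24 = 0.1359
4.17 × 0.168 = 0.7006
R_total = 0.68 + 0.603 + 30.2 + 1.542 + 0.1359 + 0.7006 + 0.16 = 34.02 ft²·°F·h/BTU
Q = A·ΔT/R = 1860 × (70.5 − 34.6) / 34.02 = 1963 BTU/h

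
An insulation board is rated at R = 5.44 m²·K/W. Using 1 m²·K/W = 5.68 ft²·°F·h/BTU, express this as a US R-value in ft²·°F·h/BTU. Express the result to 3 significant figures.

30.9 ft²·°F·h/BTU

R_US = 5.44 × 5.68 = 30.9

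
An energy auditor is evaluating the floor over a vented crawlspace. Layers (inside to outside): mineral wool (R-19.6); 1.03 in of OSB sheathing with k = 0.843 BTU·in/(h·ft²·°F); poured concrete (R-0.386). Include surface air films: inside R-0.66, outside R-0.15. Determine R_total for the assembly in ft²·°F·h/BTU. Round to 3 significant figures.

1.03/0.843 = 1.222
R_total = 0.66 + 19.6 + 1.222 + 0.386 + 0.15 = 22.02 ft²·°F·h/BTU

22.0 ft²·°F·h/BTU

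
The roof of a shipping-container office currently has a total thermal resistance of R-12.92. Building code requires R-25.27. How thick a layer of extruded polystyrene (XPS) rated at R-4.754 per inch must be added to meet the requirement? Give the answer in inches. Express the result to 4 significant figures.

2.598 in

ΔR = 25.27 − 12.92 = 12.35 ft²·°F·h/BTU
L = ΔR / (R/in) = 12.35/4.754 = 2.5978 in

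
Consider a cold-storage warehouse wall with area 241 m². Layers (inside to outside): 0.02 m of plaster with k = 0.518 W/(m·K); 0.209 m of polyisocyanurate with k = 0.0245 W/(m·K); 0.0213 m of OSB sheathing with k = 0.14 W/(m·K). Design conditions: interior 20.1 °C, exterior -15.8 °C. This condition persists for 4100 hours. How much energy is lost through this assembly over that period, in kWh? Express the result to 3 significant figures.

4070 kWh

0.02/0.518 = 0.03861
0.209/0.0245 = 8.531
0.0213/0.14 = 0.1521
R_total = 0.03861 + 8.531 + 0.1521 = 8.721 m²·K/W
Q = 241 × (20.1 − (-15.8)) / 8.721 = 992 W
E = 992 W × 4100 h / 1000 = 4067 kWh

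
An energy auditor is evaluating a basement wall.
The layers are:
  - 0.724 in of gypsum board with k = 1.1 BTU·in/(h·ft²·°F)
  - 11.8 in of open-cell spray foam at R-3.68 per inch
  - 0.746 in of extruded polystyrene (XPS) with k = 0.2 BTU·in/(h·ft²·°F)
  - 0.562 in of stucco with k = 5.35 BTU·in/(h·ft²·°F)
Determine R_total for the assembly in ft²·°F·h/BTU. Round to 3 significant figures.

47.9 ft²·°F·h/BTU

0.724/1.1 = 0.6582
11.8 × 3.68 = 43.42
0.746/0.2 = 3.73
0.562/5.35 = 0.105
R_total = 0.6582 + 43.42 + 3.73 + 0.105 = 47.92 ft²·°F·h/BTU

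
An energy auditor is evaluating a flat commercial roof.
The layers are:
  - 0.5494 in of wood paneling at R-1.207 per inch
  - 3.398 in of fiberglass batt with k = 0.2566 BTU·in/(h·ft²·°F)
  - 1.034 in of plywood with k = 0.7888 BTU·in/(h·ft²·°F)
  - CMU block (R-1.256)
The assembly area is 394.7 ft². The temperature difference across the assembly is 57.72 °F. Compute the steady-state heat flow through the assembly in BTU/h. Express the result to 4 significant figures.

0.5494 × 1.207 = 0.66313
3.398/0.2566 = 13.242
1.034/0.7888 = 1.3109
R_total = 0.66313 + 13.242 + 1.3109 + 1.256 = 16.472 ft²·°F·h/BTU
Q = A·ΔT/R = 394.7 × 57.72 / 16.472 = 1383 BTU/h

1383 BTU/h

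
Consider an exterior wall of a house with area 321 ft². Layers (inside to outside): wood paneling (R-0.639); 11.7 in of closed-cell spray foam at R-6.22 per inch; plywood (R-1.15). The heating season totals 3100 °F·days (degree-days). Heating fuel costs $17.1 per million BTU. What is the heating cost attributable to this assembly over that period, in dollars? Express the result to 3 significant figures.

5.48 dollars

11.7 × 6.22 = 72.77
R_total = 0.639 + 72.77 + 1.15 = 74.56 ft²·°F·h/BTU
E = A × HDD × 24 / R = 321 × 3100 × 24 / 74.56 = 320300 BTU
Cost = 320300/10⁶ × 17.1 = $5.477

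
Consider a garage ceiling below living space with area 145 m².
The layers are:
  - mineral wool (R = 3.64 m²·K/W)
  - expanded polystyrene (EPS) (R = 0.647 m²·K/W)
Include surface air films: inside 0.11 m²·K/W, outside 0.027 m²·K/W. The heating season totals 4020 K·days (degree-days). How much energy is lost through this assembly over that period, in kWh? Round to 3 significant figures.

R_total = 0.11 + 3.64 + 0.647 + 0.027 = 4.424 m²·K/W
E = A × HDD × 24 / R / 1000 = 145 × 4020 × 24 / 4.424 / 1000 = 3162 kWh

3160 kWh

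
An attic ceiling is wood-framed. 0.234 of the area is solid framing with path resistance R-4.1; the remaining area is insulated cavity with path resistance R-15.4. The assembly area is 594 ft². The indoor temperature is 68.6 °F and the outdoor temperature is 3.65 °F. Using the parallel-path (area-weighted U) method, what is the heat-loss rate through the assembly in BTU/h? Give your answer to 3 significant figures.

4120 BTU/h

U_eff = 0.766/15.4 + 0.234/4.1 = 0.04974 + 0.05707 = 0.1068
R_eff = 1/U_eff = 9.362 ft²·°F·h/BTU
Q = 594 × (68.6 − 3.65) / 9.362 = 4121 BTU/h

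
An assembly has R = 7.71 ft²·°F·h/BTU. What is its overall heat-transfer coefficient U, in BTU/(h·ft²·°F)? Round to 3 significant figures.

0.130 BTU/(h·ft²·°F)

U = 1/R = 1/7.71 = 0.1297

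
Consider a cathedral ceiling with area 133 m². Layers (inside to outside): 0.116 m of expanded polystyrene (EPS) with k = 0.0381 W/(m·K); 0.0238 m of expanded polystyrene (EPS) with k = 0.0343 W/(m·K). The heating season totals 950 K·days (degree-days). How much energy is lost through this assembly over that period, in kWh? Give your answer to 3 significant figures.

0.116/0.0381 = 3.045
0.0238/0.0343 = 0.6939
R_total = 3.045 + 0.6939 = 3.738 m²·K/W
E = A × HDD × 24 / R / 1000 = 133 × 950 × 24 / 3.738 / 1000 = 811.1 kWh

811 kWh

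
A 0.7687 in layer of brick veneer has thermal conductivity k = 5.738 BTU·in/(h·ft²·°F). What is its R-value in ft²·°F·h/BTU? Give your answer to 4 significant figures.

0.1340 ft²·°F·h/BTU

R = L/k = 0.7687/5.738 = 0.13397 ft²·°F·h/BTU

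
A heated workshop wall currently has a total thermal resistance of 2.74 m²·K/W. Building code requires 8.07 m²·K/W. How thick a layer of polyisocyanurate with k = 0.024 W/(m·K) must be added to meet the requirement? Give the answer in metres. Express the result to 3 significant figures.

ΔR = 8.07 − 2.74 = 5.33 m²·K/W
L = ΔR × k = 5.33 × 0.024 = 0.1279 m

0.128 m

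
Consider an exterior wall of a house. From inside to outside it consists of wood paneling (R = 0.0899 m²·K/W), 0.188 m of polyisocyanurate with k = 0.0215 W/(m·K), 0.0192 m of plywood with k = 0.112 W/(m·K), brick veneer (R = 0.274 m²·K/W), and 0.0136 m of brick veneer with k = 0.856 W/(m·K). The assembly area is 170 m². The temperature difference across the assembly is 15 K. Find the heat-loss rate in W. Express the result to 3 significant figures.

274 W

0.188/0.0215 = 8.744
0.0192/0.112 = 0.1714
0.0136/0.856 = 0.01589
R_total = 0.0899 + 8.744 + 0.1714 + 0.274 + 0.01589 = 9.295 m²·K/W
Q = A·ΔT/R = 170 × 15 / 9.295 = 274.3 W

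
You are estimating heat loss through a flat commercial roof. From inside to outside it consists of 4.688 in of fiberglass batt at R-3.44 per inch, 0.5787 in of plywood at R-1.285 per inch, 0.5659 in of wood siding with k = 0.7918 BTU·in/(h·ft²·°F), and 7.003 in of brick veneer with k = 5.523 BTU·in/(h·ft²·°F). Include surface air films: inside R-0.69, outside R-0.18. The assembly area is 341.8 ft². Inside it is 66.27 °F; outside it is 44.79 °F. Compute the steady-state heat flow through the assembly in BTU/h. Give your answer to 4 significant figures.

4.688 × 3.44 = 16.127
0.5787 × 1.285 = 0.74363
0.5659/0.7918 = 0.7147
7.003/5.523 = 1.268
R_total = 0.69 + 16.127 + 0.74363 + 0.7147 + 1.268 + 0.18 = 19.723 ft²·°F·h/BTU
Q = A·ΔT/R = 341.8 × (66.27 − 44.79) / 19.723 = 372.25 BTU/h

372.2 BTU/h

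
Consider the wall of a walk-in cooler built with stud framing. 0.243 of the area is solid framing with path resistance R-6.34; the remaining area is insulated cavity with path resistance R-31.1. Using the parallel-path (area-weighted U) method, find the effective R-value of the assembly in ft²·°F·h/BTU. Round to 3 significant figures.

16.0 ft²·°F·h/BTU

U_eff = 0.757/31.1 + 0.243/6.34 = 0.02434 + 0.03833 = 0.06267
R_eff = 1/U_eff = 15.96 ft²·°F·h/BTU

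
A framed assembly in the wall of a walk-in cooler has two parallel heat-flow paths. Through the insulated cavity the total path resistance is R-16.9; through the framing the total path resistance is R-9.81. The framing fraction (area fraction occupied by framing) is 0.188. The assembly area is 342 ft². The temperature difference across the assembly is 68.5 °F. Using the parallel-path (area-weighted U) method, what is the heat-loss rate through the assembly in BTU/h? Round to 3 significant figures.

1570 BTU/h

U_eff = 0.812/16.9 + 0.188/9.81 = 0.04805 + 0.01916 = 0.06721
R_eff = 1/U_eff = 14.88 ft²·°F·h/BTU
Q = 342 × 68.5 / 14.88 = 1575 BTU/h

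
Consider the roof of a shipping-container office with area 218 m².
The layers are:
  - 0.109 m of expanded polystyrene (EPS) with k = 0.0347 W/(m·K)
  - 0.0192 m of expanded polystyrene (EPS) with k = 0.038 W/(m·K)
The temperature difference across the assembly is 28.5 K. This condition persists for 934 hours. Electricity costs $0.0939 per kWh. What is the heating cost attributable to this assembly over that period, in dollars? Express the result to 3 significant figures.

0.109/0.0347 = 3.141
0.0192/0.038 = 0.5053
R_total = 3.141 + 0.5053 = 3.646 m²·K/W
Q = 218 × 28.5 / 3.646 = 1704 W
E = 1704 W × 934 h / 1000 = 1591 kWh
Cost = 1591 × 0.0939 = $149.4

149 dollars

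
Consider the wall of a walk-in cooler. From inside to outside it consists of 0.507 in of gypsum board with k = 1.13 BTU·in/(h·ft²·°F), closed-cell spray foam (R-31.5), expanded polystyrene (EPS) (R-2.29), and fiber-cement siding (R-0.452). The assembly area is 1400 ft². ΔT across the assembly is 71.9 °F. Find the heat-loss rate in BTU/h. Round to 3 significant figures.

0.507/1.13 = 0.4487
R_total = 0.4487 + 31.5 + 2.29 + 0.452 = 34.69 ft²·°F·h/BTU
Q = A·ΔT/R = 1400 × 71.9 / 34.69 = 2902 BTU/h

2900 BTU/h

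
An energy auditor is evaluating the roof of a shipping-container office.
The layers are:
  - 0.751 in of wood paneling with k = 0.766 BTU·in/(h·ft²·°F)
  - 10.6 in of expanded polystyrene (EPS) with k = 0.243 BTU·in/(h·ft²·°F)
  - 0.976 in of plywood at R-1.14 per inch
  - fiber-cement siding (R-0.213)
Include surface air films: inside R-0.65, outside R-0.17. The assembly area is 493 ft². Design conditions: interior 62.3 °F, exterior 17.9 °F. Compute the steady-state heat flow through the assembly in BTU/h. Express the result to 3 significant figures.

0.751/0.766 = 0.9804
10.6/0.243 = 43.62
0.976 × 1.14 = 1.113
R_total = 0.65 + 0.9804 + 43.62 + 1.113 + 0.213 + 0.17 = 46.75 ft²·°F·h/BTU
Q = A·ΔT/R = 493 × (62.3 − 17.9) / 46.75 = 468.2 BTU/h

468 BTU/h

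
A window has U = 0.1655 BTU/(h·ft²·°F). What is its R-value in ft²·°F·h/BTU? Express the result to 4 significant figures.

R = 1/U = 1/0.1655 = 6.0423

6.042 ft²·°F·h/BTU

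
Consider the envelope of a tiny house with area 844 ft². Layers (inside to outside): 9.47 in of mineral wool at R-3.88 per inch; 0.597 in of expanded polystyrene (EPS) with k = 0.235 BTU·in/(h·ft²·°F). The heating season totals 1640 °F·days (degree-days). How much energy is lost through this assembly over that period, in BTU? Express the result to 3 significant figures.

9.47 × 3.88 = 36.74
0.597/0.235 = 2.54
R_total = 36.74 + 2.54 = 39.28 ft²·°F·h/BTU
E = A × HDD × 24 / R = 844 × 1640 × 24 / 39.28 = 845600 BTU

846000 BTU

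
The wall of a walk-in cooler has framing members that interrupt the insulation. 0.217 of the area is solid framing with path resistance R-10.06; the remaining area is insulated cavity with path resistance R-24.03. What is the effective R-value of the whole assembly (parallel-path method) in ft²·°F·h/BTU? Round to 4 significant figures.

18.47 ft²·°F·h/BTU

U_eff = 0.783/24.03 + 0.217/10.06 = 0.032584 + 0.021571 = 0.054155
R_eff = 1/U_eff = 18.466 ft²·°F·h/BTU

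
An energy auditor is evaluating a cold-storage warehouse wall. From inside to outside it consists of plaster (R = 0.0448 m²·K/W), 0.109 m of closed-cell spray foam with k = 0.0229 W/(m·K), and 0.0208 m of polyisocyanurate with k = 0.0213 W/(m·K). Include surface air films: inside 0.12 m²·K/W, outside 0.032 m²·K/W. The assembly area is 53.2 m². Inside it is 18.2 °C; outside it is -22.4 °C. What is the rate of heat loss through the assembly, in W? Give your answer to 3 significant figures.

364 W

0.109/0.0229 = 4.76
0.0208/0.0213 = 0.9765
R_total = 0.12 + 0.0448 + 4.76 + 0.9765 + 0.032 = 5.933 m²·K/W
Q = A·ΔT/R = 53.2 × (18.2 − (-22.4)) / 5.933 = 364 W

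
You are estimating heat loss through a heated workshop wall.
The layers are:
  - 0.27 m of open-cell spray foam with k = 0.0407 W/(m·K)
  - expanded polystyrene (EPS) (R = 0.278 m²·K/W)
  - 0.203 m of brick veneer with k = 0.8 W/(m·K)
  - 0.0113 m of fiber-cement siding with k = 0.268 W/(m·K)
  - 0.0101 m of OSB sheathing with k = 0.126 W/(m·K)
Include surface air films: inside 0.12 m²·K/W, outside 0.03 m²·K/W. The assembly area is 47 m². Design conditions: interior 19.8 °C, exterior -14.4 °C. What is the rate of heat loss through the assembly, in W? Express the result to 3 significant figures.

0.27/0.0407 = 6.634
0.203/0.8 = 0.2537
0.0113/0.268 = 0.04216
0.0101/0.126 = 0.08016
R_total = 0.12 + 6.634 + 0.278 + 0.2537 + 0.04216 + 0.08016 + 0.03 = 7.438 m²·K/W
Q = A·ΔT/R = 47 × (19.8 − (-14.4)) / 7.438 = 216.1 W

216 W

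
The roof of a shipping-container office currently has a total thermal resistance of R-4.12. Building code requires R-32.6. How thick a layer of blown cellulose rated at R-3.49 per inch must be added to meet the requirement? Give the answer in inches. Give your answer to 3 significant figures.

8.16 in

ΔR = 32.6 − 4.12 = 28.48 ft²·°F·h/BTU
L = ΔR / (R/in) = 28.48/3.49 = 8.16 in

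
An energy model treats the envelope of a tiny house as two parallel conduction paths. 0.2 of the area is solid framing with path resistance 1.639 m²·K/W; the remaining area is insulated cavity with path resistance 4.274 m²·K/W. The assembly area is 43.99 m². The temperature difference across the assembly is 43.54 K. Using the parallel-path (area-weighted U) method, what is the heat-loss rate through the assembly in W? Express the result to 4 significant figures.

U_eff = 0.8/4.274 + 0.2/1.639 = 0.18718 + 0.12203 = 0.3092
R_eff = 1/U_eff = 3.2341 m²·K/W
Q = 43.99 × 43.54 / 3.2341 = 592.23 W

592.2 W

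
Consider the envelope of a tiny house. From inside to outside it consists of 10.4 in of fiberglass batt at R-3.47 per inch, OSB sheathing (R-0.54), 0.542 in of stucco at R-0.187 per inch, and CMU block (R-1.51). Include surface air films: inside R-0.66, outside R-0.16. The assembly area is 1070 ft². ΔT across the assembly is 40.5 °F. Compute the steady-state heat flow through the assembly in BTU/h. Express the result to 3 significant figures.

1110 BTU/h

10.4 × 3.47 = 36.09
0.542 × 0.187 = 0.1014
R_total = 0.66 + 36.09 + 0.54 + 0.1014 + 1.51 + 0.16 = 39.06 ft²·°F·h/BTU
Q = A·ΔT/R = 1070 × 40.5 / 39.06 = 1109 BTU/h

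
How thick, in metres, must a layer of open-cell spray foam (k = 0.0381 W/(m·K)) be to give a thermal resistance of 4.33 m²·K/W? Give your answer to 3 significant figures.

0.165 m

L = R·k = 4.33 × 0.0381 = 0.165 m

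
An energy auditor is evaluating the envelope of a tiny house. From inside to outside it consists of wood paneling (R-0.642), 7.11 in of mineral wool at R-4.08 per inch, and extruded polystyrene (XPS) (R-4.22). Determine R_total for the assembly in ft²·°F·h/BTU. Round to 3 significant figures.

7.11 × 4.08 = 29.01
R_total = 0.642 + 29.01 + 4.22 = 33.87 ft²·°F·h/BTU

33.9 ft²·°F·h/BTU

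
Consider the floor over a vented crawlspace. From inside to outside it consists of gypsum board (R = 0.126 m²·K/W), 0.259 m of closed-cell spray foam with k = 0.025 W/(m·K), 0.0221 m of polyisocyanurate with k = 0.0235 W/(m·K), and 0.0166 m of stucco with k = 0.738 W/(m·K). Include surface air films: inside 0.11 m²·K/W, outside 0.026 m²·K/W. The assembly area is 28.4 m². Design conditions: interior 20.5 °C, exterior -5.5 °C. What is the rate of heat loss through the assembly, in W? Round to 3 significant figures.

63.7 W

0.259/0.025 = 10.36
0.0221/0.0235 = 0.9404
0.0166/0.738 = 0.02249
R_total = 0.11 + 0.126 + 10.36 + 0.9404 + 0.02249 + 0.026 = 11.58 m²·K/W
Q = A·ΔT/R = 28.4 × (20.5 − (-5.5)) / 11.58 = 63.74 W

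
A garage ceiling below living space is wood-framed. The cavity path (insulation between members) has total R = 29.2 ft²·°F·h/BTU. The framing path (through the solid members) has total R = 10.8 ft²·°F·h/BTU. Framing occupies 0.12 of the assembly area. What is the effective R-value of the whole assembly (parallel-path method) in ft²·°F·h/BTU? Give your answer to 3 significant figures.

U_eff = 0.88/29.2 + 0.12/10.8 = 0.03014 + 0.01111 = 0.04125
R_eff = 1/U_eff = 24.24 ft²·°F·h/BTU

24.2 ft²·°F·h/BTU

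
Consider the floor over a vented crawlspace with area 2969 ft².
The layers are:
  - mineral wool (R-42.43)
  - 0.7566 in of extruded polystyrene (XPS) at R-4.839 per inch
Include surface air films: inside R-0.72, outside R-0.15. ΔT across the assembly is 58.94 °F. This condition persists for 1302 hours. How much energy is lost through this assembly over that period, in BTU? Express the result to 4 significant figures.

0.7566 × 4.839 = 3.6612
R_total = 0.72 + 42.43 + 3.6612 + 0.15 = 46.961 ft²·°F·h/BTU
Q = 2969 × 58.94 / 46.961 = 3726.3 BTU/h
E = 3726.3 × 1302 = 4851700 BTU

4852000 BTU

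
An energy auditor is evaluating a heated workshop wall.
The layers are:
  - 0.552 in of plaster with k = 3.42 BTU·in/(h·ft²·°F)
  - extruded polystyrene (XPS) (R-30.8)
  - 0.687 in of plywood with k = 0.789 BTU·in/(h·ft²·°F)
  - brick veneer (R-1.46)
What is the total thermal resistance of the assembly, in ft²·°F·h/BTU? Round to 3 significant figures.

0.552/3.42 = 0.1614
0.687/0.789 = 0.8707
R_total = 0.1614 + 30.8 + 0.8707 + 1.46 = 33.29 ft²·°F·h/BTU

33.3 ft²·°F·h/BTU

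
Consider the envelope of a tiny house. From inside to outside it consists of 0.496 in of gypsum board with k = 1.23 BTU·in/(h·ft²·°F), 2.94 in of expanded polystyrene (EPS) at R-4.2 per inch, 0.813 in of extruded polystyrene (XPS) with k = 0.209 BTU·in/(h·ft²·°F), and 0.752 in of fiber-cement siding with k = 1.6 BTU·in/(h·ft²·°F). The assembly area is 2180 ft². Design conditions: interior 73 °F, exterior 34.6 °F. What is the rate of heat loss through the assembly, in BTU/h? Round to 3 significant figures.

0.496/1.23 = 0.4033
2.94 × 4.2 = 12.35
0.813/0.209 = 3.89
0.752/1.6 = 0.47
R_total = 0.4033 + 12.35 + 3.89 + 0.47 = 17.11 ft²·°F·h/BTU
Q = A·ΔT/R = 2180 × (73 − 34.6) / 17.11 = 4892 BTU/h

4890 BTU/h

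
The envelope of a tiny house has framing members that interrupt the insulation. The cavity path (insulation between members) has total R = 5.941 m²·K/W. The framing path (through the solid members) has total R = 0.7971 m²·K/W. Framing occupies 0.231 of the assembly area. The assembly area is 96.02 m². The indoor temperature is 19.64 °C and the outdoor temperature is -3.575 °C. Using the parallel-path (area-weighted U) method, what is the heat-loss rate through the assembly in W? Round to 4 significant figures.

U_eff = 0.769/5.941 + 0.231/0.7971 = 0.12944 + 0.2898 = 0.41924
R_eff = 1/U_eff = 2.3853 m²·K/W
Q = 96.02 × (19.64 − (-3.575)) / 2.3853 = 934.53 W

934.5 W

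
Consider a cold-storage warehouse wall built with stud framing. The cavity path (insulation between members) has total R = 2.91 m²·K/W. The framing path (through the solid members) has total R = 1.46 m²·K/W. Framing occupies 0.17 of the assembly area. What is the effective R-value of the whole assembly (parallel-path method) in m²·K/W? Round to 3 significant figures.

U_eff = 0.83/2.91 + 0.17/1.46 = 0.2852 + 0.1164 = 0.4017
R_eff = 1/U_eff = 2.49 m²·K/W

2.49 m²·K/W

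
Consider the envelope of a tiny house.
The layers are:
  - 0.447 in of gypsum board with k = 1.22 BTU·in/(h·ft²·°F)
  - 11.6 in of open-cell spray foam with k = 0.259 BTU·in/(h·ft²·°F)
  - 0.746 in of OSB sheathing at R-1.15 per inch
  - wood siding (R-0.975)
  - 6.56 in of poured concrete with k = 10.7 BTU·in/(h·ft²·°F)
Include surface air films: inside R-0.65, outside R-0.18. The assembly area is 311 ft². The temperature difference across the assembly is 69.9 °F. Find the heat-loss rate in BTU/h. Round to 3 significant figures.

0.447/1.22 = 0.3664
11.6/0.259 = 44.79
0.746 × 1.15 = 0.8579
6.56/10.7 = 0.6131
R_total = 0.65 + 0.3664 + 44.79 + 0.8579 + 0.975 + 0.6131 + 0.18 = 48.43 ft²·°F·h/BTU
Q = A·ΔT/R = 311 × 69.9 / 48.43 = 448.9 BTU/h

449 BTU/h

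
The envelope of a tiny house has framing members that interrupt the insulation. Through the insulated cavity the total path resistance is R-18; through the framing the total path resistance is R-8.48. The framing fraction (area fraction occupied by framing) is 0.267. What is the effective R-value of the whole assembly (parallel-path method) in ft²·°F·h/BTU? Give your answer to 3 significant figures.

U_eff = 0.733/18 + 0.267/8.48 = 0.04072 + 0.03149 = 0.07221
R_eff = 1/U_eff = 13.85 ft²·°F·h/BTU

13.8 ft²·°F·h/BTU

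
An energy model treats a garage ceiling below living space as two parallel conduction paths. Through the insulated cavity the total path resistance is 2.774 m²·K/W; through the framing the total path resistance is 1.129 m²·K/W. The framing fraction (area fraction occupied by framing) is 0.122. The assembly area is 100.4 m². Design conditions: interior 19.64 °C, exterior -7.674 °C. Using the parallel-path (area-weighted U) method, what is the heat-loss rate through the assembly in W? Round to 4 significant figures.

U_eff = 0.878/2.774 + 0.122/1.129 = 0.31651 + 0.10806 = 0.42457
R_eff = 1/U_eff = 2.3553 m²·K/W
Q = 100.4 × (19.64 − (-7.674)) / 2.3553 = 1164.3 W

1164 W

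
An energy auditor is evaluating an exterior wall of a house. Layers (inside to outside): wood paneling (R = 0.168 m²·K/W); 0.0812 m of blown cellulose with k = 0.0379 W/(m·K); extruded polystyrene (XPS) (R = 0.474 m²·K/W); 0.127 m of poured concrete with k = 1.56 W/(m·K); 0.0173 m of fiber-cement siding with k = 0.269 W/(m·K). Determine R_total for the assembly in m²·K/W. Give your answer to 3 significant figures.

0.0812/0.0379 = 2.142
0.127/1.56 = 0.08141
0.0173/0.269 = 0.06431
R_total = 0.168 + 2.142 + 0.474 + 0.08141 + 0.06431 = 2.93 m²·K/W

2.93 m²·K/W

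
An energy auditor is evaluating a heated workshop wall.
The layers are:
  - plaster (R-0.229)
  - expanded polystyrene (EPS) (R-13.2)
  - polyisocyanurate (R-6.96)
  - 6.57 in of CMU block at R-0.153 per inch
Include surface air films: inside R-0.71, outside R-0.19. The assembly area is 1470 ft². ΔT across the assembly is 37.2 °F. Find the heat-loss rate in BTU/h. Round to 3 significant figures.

6.57 × 0.153 = 1.005
R_total = 0.71 + 0.229 + 13.2 + 6.96 + 1.005 + 0.19 = 22.29 ft²·°F·h/BTU
Q = A·ΔT/R = 1470 × 37.2 / 22.29 = 2453 BTU/h

2450 BTU/h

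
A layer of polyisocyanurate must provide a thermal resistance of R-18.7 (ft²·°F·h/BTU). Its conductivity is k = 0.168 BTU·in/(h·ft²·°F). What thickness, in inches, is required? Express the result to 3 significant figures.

3.14 in

L = R × k = 18.7 × 0.168 = 3.142 in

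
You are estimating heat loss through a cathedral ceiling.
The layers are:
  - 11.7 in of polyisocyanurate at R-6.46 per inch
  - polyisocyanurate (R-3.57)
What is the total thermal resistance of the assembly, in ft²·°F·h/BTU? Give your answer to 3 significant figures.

79.2 ft²·°F·h/BTU

11.7 × 6.46 = 75.58
R_total = 75.58 + 3.57 = 79.15 ft²·°F·h/BTU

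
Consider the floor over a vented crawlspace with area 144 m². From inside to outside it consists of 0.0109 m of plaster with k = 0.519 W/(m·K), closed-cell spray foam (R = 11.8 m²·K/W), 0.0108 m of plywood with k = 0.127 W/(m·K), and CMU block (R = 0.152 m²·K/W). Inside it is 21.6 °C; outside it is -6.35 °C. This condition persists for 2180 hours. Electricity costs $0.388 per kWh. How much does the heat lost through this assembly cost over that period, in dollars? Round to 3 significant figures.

282 dollars

0.0109/0.519 = 0.021
0.0108/0.127 = 0.08504
R_total = 0.021 + 11.8 + 0.08504 + 0.152 = 12.06 m²·K/W
Q = 144 × (21.6 − (-6.35)) / 12.06 = 333.8 W
E = 333.8 W × 2180 h / 1000 = 727.7 kWh
Cost = 727.7 × 0.388 = $282.3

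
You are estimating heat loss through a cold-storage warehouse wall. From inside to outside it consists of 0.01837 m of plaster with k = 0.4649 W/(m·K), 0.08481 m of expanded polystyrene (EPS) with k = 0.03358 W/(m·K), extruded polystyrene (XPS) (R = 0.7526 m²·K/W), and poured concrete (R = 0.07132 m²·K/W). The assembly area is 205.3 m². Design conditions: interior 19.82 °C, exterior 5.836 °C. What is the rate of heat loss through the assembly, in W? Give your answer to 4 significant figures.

0.01837/0.4649 = 0.039514
0.08481/0.03358 = 2.5256
R_total = 0.039514 + 2.5256 + 0.7526 + 0.07132 = 3.389 m²·K/W
Q = A·ΔT/R = 205.3 × (19.82 − 5.836) / 3.389 = 847.12 W

847.1 W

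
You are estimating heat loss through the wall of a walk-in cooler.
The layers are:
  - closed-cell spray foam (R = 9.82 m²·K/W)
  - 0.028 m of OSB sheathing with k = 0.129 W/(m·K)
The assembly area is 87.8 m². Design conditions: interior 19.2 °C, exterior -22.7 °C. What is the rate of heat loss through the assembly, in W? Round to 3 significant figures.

0.028/0.129 = 0.2171
R_total = 9.82 + 0.2171 = 10.04 m²·K/W
Q = A·ΔT/R = 87.8 × (19.2 − (-22.7)) / 10.04 = 366.5 W

367 W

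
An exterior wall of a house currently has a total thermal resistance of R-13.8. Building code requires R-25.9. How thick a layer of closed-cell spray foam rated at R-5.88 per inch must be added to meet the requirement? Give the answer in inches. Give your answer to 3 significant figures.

ΔR = 25.9 − 13.8 = 12.1 ft²·°F·h/BTU
L = ΔR / (R/in) = 12.1/5.88 = 2.058 in

2.06 in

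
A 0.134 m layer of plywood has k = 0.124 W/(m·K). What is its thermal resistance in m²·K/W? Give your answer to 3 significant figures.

R = L/k = 0.134/0.124 = 1.081 m²·K/W

1.08 m²·K/W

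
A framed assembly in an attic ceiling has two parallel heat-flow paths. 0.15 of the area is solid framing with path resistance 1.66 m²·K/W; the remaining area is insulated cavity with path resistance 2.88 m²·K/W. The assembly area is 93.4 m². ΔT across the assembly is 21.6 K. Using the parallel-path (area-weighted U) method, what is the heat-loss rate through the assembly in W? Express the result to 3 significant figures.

778 W

U_eff = 0.85/2.88 + 0.15/1.66 = 0.2951 + 0.09036 = 0.3855
R_eff = 1/U_eff = 2.594 m²·K/W
Q = 93.4 × 21.6 / 2.594 = 777.7 W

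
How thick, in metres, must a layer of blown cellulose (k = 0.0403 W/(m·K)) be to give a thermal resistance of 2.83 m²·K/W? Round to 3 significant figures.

L = R·k = 2.83 × 0.0403 = 0.114 m

0.114 m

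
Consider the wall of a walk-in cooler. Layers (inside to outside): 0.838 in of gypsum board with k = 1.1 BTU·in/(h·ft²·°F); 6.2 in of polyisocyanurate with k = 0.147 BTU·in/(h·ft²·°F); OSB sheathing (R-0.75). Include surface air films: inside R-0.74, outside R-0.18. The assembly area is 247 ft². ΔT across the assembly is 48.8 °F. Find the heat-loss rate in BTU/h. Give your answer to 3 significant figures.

0.838/1.1 = 0.7618
6.2/0.147 = 42.18
R_total = 0.74 + 0.7618 + 42.18 + 0.75 + 0.18 = 44.61 ft²·°F·h/BTU
Q = A·ΔT/R = 247 × 48.8 / 44.61 = 270.2 BTU/h

270 BTU/h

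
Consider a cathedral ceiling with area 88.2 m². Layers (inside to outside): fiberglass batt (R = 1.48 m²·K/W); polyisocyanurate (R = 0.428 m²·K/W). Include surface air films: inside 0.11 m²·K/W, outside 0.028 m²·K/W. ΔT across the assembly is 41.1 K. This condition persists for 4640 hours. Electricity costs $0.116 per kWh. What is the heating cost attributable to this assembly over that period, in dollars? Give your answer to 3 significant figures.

R_total = 0.11 + 1.48 + 0.428 + 0.028 = 2.046 m²·K/W
Q = 88.2 × 41.1 / 2.046 = 1772 W
E = 1772 W × 4640 h / 1000 = 8221 kWh
Cost = 8221 × 0.116 = $953.6

954 dollars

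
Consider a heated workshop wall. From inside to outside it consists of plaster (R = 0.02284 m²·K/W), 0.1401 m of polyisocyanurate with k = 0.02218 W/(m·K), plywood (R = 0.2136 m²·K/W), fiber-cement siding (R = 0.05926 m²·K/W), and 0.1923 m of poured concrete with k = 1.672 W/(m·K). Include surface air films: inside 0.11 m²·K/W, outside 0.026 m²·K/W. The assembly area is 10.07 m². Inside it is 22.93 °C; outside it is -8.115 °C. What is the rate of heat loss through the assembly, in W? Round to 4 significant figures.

0.1401/0.02218 = 6.3165
0.1923/1.672 = 0.11501
R_total = 0.11 + 0.02284 + 6.3165 + 0.2136 + 0.05926 + 0.11501 + 0.026 = 6.8632 m²·K/W
Q = A·ΔT/R = 10.07 × (22.93 − (-8.115)) / 6.8632 = 45.551 W

45.55 W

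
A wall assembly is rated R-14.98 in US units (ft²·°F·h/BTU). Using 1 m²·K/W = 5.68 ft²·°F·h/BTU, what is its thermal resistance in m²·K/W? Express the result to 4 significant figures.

R_SI = 14.98/5.68 = 2.6373

2.637 m²·K/W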